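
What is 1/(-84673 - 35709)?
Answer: -1/120382 ≈ -8.3069e-6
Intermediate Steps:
1/(-84673 - 35709) = 1/(-120382) = -1/120382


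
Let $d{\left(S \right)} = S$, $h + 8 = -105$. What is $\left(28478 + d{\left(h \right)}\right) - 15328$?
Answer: $13037$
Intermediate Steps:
$h = -113$ ($h = -8 - 105 = -113$)
$\left(28478 + d{\left(h \right)}\right) - 15328 = \left(28478 - 113\right) - 15328 = 28365 - 15328 = 13037$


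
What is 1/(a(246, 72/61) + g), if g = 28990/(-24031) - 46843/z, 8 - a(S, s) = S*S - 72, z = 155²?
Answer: -577344775/34894230990783 ≈ -1.6546e-5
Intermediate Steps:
z = 24025
a(S, s) = 80 - S² (a(S, s) = 8 - (S*S - 72) = 8 - (S² - 72) = 8 - (-72 + S²) = 8 + (72 - S²) = 80 - S²)
g = -1822168883/577344775 (g = 28990/(-24031) - 46843/24025 = 28990*(-1/24031) - 46843*1/24025 = -28990/24031 - 46843/24025 = -1822168883/577344775 ≈ -3.1561)
1/(a(246, 72/61) + g) = 1/((80 - 1*246²) - 1822168883/577344775) = 1/((80 - 1*60516) - 1822168883/577344775) = 1/((80 - 60516) - 1822168883/577344775) = 1/(-60436 - 1822168883/577344775) = 1/(-34894230990783/577344775) = -577344775/34894230990783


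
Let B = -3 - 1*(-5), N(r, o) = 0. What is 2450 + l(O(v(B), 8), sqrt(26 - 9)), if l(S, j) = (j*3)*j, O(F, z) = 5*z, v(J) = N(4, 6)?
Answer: 2501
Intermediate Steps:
B = 2 (B = -3 + 5 = 2)
v(J) = 0
l(S, j) = 3*j**2 (l(S, j) = (3*j)*j = 3*j**2)
2450 + l(O(v(B), 8), sqrt(26 - 9)) = 2450 + 3*(sqrt(26 - 9))**2 = 2450 + 3*(sqrt(17))**2 = 2450 + 3*17 = 2450 + 51 = 2501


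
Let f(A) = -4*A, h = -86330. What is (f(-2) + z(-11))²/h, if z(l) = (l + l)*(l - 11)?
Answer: -121032/43165 ≈ -2.8039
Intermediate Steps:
z(l) = 2*l*(-11 + l) (z(l) = (2*l)*(-11 + l) = 2*l*(-11 + l))
(f(-2) + z(-11))²/h = (-4*(-2) + 2*(-11)*(-11 - 11))²/(-86330) = (8 + 2*(-11)*(-22))²*(-1/86330) = (8 + 484)²*(-1/86330) = 492²*(-1/86330) = 242064*(-1/86330) = -121032/43165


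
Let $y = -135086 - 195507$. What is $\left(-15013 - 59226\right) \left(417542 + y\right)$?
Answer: $-6455006811$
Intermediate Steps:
$y = -330593$ ($y = -135086 - 195507 = -330593$)
$\left(-15013 - 59226\right) \left(417542 + y\right) = \left(-15013 - 59226\right) \left(417542 - 330593\right) = \left(-74239\right) 86949 = -6455006811$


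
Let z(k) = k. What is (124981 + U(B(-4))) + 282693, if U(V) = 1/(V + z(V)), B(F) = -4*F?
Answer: 13045569/32 ≈ 4.0767e+5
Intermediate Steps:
U(V) = 1/(2*V) (U(V) = 1/(V + V) = 1/(2*V))
(124981 + U(B(-4))) + 282693 = (124981 + 1/(2*((-4*(-4))))) + 282693 = (124981 + (1/2)/16) + 282693 = (124981 + (1/2)*(1/16)) + 282693 = (124981 + 1/32) + 282693 = 3999393/32 + 282693 = 13045569/32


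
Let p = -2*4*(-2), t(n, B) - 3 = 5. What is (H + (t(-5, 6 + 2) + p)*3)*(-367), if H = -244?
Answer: 63124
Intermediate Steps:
t(n, B) = 8 (t(n, B) = 3 + 5 = 8)
p = 16 (p = -8*(-2) = 16)
(H + (t(-5, 6 + 2) + p)*3)*(-367) = (-244 + (8 + 16)*3)*(-367) = (-244 + 24*3)*(-367) = (-244 + 72)*(-367) = -172*(-367) = 63124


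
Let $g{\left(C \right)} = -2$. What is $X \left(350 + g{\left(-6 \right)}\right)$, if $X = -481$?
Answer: $-167388$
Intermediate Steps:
$X \left(350 + g{\left(-6 \right)}\right) = - 481 \left(350 - 2\right) = \left(-481\right) 348 = -167388$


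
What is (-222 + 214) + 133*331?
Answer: 44015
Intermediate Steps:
(-222 + 214) + 133*331 = -8 + 44023 = 44015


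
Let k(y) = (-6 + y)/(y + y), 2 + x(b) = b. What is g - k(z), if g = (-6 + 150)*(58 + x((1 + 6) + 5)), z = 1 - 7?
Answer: 9791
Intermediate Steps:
x(b) = -2 + b
z = -6
k(y) = (-6 + y)/(2*y) (k(y) = (-6 + y)/((2*y)) = (-6 + y)*(1/(2*y)) = (-6 + y)/(2*y))
g = 9792 (g = (-6 + 150)*(58 + (-2 + ((1 + 6) + 5))) = 144*(58 + (-2 + (7 + 5))) = 144*(58 + (-2 + 12)) = 144*(58 + 10) = 144*68 = 9792)
g - k(z) = 9792 - (-6 - 6)/(2*(-6)) = 9792 - (-1)*(-12)/(2*6) = 9792 - 1*1 = 9792 - 1 = 9791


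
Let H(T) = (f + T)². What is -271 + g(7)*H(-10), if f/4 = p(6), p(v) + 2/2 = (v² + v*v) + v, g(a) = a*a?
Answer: 4351125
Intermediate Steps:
g(a) = a²
p(v) = -1 + v + 2*v² (p(v) = -1 + ((v² + v*v) + v) = -1 + ((v² + v²) + v) = -1 + (2*v² + v) = -1 + (v + 2*v²) = -1 + v + 2*v²)
f = 308 (f = 4*(-1 + 6 + 2*6²) = 4*(-1 + 6 + 2*36) = 4*(-1 + 6 + 72) = 4*77 = 308)
H(T) = (308 + T)²
-271 + g(7)*H(-10) = -271 + 7²*(308 - 10)² = -271 + 49*298² = -271 + 49*88804 = -271 + 4351396 = 4351125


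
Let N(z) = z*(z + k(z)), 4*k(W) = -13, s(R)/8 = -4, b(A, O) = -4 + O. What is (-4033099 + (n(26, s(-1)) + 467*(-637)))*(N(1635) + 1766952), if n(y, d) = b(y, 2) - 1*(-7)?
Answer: -76821996196569/4 ≈ -1.9205e+13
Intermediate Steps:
s(R) = -32 (s(R) = 8*(-4) = -32)
k(W) = -13/4 (k(W) = (1/4)*(-13) = -13/4)
n(y, d) = 5 (n(y, d) = (-4 + 2) - 1*(-7) = -2 + 7 = 5)
N(z) = z*(-13/4 + z) (N(z) = z*(z - 13/4) = z*(-13/4 + z))
(-4033099 + (n(26, s(-1)) + 467*(-637)))*(N(1635) + 1766952) = (-4033099 + (5 + 467*(-637)))*((1/4)*1635*(-13 + 4*1635) + 1766952) = (-4033099 + (5 - 297479))*((1/4)*1635*(-13 + 6540) + 1766952) = (-4033099 - 297474)*((1/4)*1635*6527 + 1766952) = -4330573*(10671645/4 + 1766952) = -4330573*17739453/4 = -76821996196569/4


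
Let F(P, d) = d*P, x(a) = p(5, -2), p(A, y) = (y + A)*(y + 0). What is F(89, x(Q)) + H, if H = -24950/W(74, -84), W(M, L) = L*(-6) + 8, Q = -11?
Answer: -149179/256 ≈ -582.73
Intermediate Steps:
p(A, y) = y*(A + y) (p(A, y) = (A + y)*y = y*(A + y))
x(a) = -6 (x(a) = -2*(5 - 2) = -2*3 = -6)
W(M, L) = 8 - 6*L (W(M, L) = -6*L + 8 = 8 - 6*L)
H = -12475/256 (H = -24950/(8 - 6*(-84)) = -24950/(8 + 504) = -24950/512 = -24950*1/512 = -12475/256 ≈ -48.730)
F(P, d) = P*d
F(89, x(Q)) + H = 89*(-6) - 12475/256 = -534 - 12475/256 = -149179/256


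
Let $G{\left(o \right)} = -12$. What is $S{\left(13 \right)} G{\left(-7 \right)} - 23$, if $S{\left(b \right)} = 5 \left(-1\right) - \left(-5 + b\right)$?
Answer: $133$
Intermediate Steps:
$S{\left(b \right)} = - b$ ($S{\left(b \right)} = -5 - \left(-5 + b\right) = - b$)
$S{\left(13 \right)} G{\left(-7 \right)} - 23 = \left(-1\right) 13 \left(-12\right) - 23 = \left(-13\right) \left(-12\right) - 23 = 156 - 23 = 133$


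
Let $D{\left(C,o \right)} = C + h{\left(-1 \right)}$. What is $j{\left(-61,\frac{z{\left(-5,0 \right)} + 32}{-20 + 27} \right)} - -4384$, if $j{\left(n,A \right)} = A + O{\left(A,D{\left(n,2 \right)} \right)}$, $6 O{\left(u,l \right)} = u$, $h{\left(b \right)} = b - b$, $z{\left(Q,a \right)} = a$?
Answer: $\frac{13168}{3} \approx 4389.3$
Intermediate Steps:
$h{\left(b \right)} = 0$
$D{\left(C,o \right)} = C$ ($D{\left(C,o \right)} = C + 0 = C$)
$O{\left(u,l \right)} = \frac{u}{6}$
$j{\left(n,A \right)} = \frac{7 A}{6}$ ($j{\left(n,A \right)} = A + \frac{A}{6} = \frac{7 A}{6}$)
$j{\left(-61,\frac{z{\left(-5,0 \right)} + 32}{-20 + 27} \right)} - -4384 = \frac{7 \frac{0 + 32}{-20 + 27}}{6} - -4384 = \frac{7 \cdot \frac{32}{7}}{6} + 4384 = \frac{7 \cdot 32 \cdot \frac{1}{7}}{6} + 4384 = \frac{7}{6} \cdot \frac{32}{7} + 4384 = \frac{16}{3} + 4384 = \frac{13168}{3}$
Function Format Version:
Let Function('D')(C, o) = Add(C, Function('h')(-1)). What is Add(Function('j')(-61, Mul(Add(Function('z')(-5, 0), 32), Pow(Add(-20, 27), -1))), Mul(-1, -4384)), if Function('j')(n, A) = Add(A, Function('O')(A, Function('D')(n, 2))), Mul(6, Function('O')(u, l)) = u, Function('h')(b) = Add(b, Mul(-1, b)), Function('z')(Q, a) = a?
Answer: Rational(13168, 3) ≈ 4389.3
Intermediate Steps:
Function('h')(b) = 0
Function('D')(C, o) = C (Function('D')(C, o) = Add(C, 0) = C)
Function('O')(u, l) = Mul(Rational(1, 6), u)
Function('j')(n, A) = Mul(Rational(7, 6), A) (Function('j')(n, A) = Add(A, Mul(Rational(1, 6), A)) = Mul(Rational(7, 6), A))
Add(Function('j')(-61, Mul(Add(Function('z')(-5, 0), 32), Pow(Add(-20, 27), -1))), Mul(-1, -4384)) = Add(Mul(Rational(7, 6), Mul(Add(0, 32), Pow(Add(-20, 27), -1))), Mul(-1, -4384)) = Add(Mul(Rational(7, 6), Mul(32, Pow(7, -1))), 4384) = Add(Mul(Rational(7, 6), Mul(32, Rational(1, 7))), 4384) = Add(Mul(Rational(7, 6), Rational(32, 7)), 4384) = Add(Rational(16, 3), 4384) = Rational(13168, 3)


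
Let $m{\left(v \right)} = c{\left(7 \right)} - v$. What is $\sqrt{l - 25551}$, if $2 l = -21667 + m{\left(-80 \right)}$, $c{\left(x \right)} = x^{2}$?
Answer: $4 i \sqrt{2270} \approx 190.58 i$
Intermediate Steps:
$m{\left(v \right)} = 49 - v$ ($m{\left(v \right)} = 7^{2} - v = 49 - v$)
$l = -10769$ ($l = \frac{-21667 + \left(49 - -80\right)}{2} = \frac{-21667 + \left(49 + 80\right)}{2} = \frac{-21667 + 129}{2} = \frac{1}{2} \left(-21538\right) = -10769$)
$\sqrt{l - 25551} = \sqrt{-10769 - 25551} = \sqrt{-36320} = 4 i \sqrt{2270}$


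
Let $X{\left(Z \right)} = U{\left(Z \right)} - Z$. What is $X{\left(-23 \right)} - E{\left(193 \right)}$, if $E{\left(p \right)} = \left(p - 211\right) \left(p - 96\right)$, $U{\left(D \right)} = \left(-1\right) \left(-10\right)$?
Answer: $1779$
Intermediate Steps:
$U{\left(D \right)} = 10$
$E{\left(p \right)} = \left(-211 + p\right) \left(-96 + p\right)$
$X{\left(Z \right)} = 10 - Z$
$X{\left(-23 \right)} - E{\left(193 \right)} = \left(10 - -23\right) - \left(20256 + 193^{2} - 59251\right) = \left(10 + 23\right) - \left(20256 + 37249 - 59251\right) = 33 - -1746 = 33 + 1746 = 1779$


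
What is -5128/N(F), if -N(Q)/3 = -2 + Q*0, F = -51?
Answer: -2564/3 ≈ -854.67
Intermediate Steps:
N(Q) = 6 (N(Q) = -3*(-2 + Q*0) = -3*(-2 + 0) = -3*(-2) = 6)
-5128/N(F) = -5128/6 = -5128*⅙ = -2564/3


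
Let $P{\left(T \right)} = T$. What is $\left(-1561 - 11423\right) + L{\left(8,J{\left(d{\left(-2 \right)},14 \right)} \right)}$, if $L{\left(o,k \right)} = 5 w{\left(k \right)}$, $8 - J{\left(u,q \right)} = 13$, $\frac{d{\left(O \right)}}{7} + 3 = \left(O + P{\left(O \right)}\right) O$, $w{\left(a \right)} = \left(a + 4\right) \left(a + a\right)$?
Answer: $-12934$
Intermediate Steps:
$w{\left(a \right)} = 2 a \left(4 + a\right)$ ($w{\left(a \right)} = \left(4 + a\right) 2 a = 2 a \left(4 + a\right)$)
$d{\left(O \right)} = -21 + 14 O^{2}$ ($d{\left(O \right)} = -21 + 7 \left(O + O\right) O = -21 + 7 \cdot 2 O O = -21 + 7 \cdot 2 O^{2} = -21 + 14 O^{2}$)
$J{\left(u,q \right)} = -5$ ($J{\left(u,q \right)} = 8 - 13 = -5$)
$L{\left(o,k \right)} = 10 k \left(4 + k\right)$ ($L{\left(o,k \right)} = 5 \cdot 2 k \left(4 + k\right) = 10 k \left(4 + k\right)$)
$\left(-1561 - 11423\right) + L{\left(8,J{\left(d{\left(-2 \right)},14 \right)} \right)} = \left(-1561 - 11423\right) + 10 \left(-5\right) \left(4 - 5\right) = -12984 + 10 \left(-5\right) \left(-1\right) = -12984 + 50 = -12934$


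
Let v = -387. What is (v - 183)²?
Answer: 324900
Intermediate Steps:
(v - 183)² = (-387 - 183)² = (-570)² = 324900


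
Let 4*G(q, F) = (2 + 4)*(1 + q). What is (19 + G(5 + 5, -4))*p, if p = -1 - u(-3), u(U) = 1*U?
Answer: 71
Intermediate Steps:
u(U) = U
p = 2 (p = -1 - 1*(-3) = -1 + 3 = 2)
G(q, F) = 3/2 + 3*q/2 (G(q, F) = ((2 + 4)*(1 + q))/4 = (6*(1 + q))/4 = (6 + 6*q)/4 = 3/2 + 3*q/2)
(19 + G(5 + 5, -4))*p = (19 + (3/2 + 3*(5 + 5)/2))*2 = (19 + (3/2 + (3/2)*10))*2 = (19 + (3/2 + 15))*2 = (19 + 33/2)*2 = (71/2)*2 = 71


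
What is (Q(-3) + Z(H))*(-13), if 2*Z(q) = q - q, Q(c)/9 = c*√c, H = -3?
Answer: 351*I*√3 ≈ 607.95*I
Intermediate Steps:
Q(c) = 9*c^(3/2) (Q(c) = 9*(c*√c) = 9*c^(3/2))
Z(q) = 0 (Z(q) = (q - q)/2 = (½)*0 = 0)
(Q(-3) + Z(H))*(-13) = (9*(-3)^(3/2) + 0)*(-13) = (9*(-3*I*√3) + 0)*(-13) = (-27*I*√3 + 0)*(-13) = -27*I*√3*(-13) = 351*I*√3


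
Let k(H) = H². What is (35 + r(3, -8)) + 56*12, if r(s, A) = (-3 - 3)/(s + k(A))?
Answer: 47363/67 ≈ 706.91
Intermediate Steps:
r(s, A) = -6/(s + A²) (r(s, A) = (-3 - 3)/(s + A²) = -6/(s + A²))
(35 + r(3, -8)) + 56*12 = (35 - 6/(3 + (-8)²)) + 56*12 = (35 - 6/(3 + 64)) + 672 = (35 - 6/67) + 672 = 2339/67 + 672 = 47363/67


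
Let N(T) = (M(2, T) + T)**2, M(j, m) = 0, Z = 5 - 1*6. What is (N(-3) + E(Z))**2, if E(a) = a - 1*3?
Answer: 25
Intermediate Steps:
Z = -1 (Z = 5 - 6 = -1)
E(a) = -3 + a (E(a) = a - 3 = -3 + a)
N(T) = T**2 (N(T) = (0 + T)**2 = T**2)
(N(-3) + E(Z))**2 = ((-3)**2 + (-3 - 1))**2 = (9 - 4)**2 = 5**2 = 25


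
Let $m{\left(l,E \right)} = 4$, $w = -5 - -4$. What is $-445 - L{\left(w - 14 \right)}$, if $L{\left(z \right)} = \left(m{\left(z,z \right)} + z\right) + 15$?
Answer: $-449$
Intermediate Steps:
$w = -1$ ($w = -5 + 4 = -1$)
$L{\left(z \right)} = 19 + z$ ($L{\left(z \right)} = \left(4 + z\right) + 15 = 19 + z$)
$-445 - L{\left(w - 14 \right)} = -445 - \left(19 - 15\right) = -445 - 4 = -449$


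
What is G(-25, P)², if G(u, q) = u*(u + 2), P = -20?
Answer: 330625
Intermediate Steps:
G(u, q) = u*(2 + u)
G(-25, P)² = (-25*(2 - 25))² = (-25*(-23))² = 575² = 330625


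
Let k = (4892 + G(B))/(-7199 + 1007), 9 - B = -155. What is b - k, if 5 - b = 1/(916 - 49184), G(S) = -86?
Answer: 23977215/4151048 ≈ 5.7762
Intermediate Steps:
B = 164 (B = 9 - 1*(-155) = 9 + 155 = 164)
b = 241341/48268 (b = 5 - 1/(916 - 49184) = 5 - 1/(-48268) = 5 - 1*(-1/48268) = 5 + 1/48268 = 241341/48268 ≈ 5.0000)
k = -267/344 (k = (4892 - 86)/(-7199 + 1007) = 4806/(-6192) = 4806*(-1/6192) = -267/344 ≈ -0.77616)
b - k = 241341/48268 - 1*(-267/344) = 241341/48268 + 267/344 = 23977215/4151048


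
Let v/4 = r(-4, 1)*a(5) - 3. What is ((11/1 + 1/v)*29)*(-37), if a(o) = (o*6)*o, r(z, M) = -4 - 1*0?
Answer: -28467763/2412 ≈ -11803.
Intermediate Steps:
r(z, M) = -4 (r(z, M) = -4 + 0 = -4)
a(o) = 6*o² (a(o) = (6*o)*o = 6*o²)
v = -2412 (v = 4*(-24*5² - 3) = 4*(-24*25 - 3) = 4*(-4*150 - 3) = 4*(-600 - 3) = 4*(-603) = -2412)
((11/1 + 1/v)*29)*(-37) = ((11/1 + 1/(-2412))*29)*(-37) = ((11*1 + 1*(-1/2412))*29)*(-37) = ((11 - 1/2412)*29)*(-37) = ((26531/2412)*29)*(-37) = (769399/2412)*(-37) = -28467763/2412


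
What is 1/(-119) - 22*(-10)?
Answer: 26179/119 ≈ 219.99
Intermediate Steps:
1/(-119) - 22*(-10) = -1/119 + 220 = 26179/119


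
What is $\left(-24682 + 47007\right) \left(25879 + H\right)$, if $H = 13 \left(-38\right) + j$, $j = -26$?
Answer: $566139675$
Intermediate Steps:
$H = -520$ ($H = 13 \left(-38\right) - 26 = -494 - 26 = -520$)
$\left(-24682 + 47007\right) \left(25879 + H\right) = \left(-24682 + 47007\right) \left(25879 - 520\right) = 22325 \cdot 25359 = 566139675$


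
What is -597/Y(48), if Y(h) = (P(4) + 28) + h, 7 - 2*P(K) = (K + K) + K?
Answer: -398/49 ≈ -8.1225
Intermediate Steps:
P(K) = 7/2 - 3*K/2 (P(K) = 7/2 - ((K + K) + K)/2 = 7/2 - (2*K + K)/2 = 7/2 - 3*K/2)
Y(h) = 51/2 + h (Y(h) = ((7/2 - 3/2*4) + 28) + h = ((7/2 - 6) + 28) + h = (-5/2 + 28) + h = 51/2 + h)
-597/Y(48) = -597/(51/2 + 48) = -597/147/2 = -597*2/147 = -398/49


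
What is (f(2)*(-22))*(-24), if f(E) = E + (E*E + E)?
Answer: 4224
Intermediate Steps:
f(E) = E² + 2*E (f(E) = E + (E² + E) = E + (E + E²) = E² + 2*E)
(f(2)*(-22))*(-24) = ((2*(2 + 2))*(-22))*(-24) = ((2*4)*(-22))*(-24) = (8*(-22))*(-24) = -176*(-24) = 4224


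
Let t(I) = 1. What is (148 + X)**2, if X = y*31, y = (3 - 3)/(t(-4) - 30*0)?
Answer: 21904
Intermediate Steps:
y = 0 (y = (3 - 3)/(1 - 30*0) = 0/(1 - 5*0) = 0/(1 + 0) = 0/1 = 0*1 = 0)
X = 0 (X = 0*31 = 0)
(148 + X)**2 = (148 + 0)**2 = 148**2 = 21904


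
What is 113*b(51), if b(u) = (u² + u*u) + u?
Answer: 593589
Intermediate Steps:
b(u) = u + 2*u² (b(u) = (u² + u²) + u = 2*u² + u = u + 2*u²)
113*b(51) = 113*(51*(1 + 2*51)) = 113*(51*(1 + 102)) = 113*(51*103) = 113*5253 = 593589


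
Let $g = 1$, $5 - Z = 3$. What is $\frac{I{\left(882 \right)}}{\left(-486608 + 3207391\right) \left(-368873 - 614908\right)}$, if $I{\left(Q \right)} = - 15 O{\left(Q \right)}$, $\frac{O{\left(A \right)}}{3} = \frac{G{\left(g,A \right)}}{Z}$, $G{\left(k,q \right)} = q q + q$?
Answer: $\frac{1947015}{297406068947} \approx 6.5467 \cdot 10^{-6}$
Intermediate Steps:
$Z = 2$ ($Z = 5 - 3 = 2$)
$G{\left(k,q \right)} = q + q^{2}$ ($G{\left(k,q \right)} = q^{2} + q = q + q^{2}$)
$O{\left(A \right)} = \frac{3 A \left(1 + A\right)}{2}$ ($O{\left(A \right)} = 3 \frac{A \left(1 + A\right)}{2} = \frac{3 A \left(1 + A\right)}{2}$)
$I{\left(Q \right)} = - \frac{45 Q \left(1 + Q\right)}{2}$ ($I{\left(Q \right)} = - 15 \frac{3 Q \left(1 + Q\right)}{2} = - \frac{45 Q \left(1 + Q\right)}{2}$)
$\frac{I{\left(882 \right)}}{\left(-486608 + 3207391\right) \left(-368873 - 614908\right)} = \frac{\left(- \frac{45}{2}\right) 882 \left(1 + 882\right)}{\left(-486608 + 3207391\right) \left(-368873 - 614908\right)} = \frac{\left(- \frac{45}{2}\right) 882 \cdot 883}{2720783 \left(-983781\right)} = - \frac{17523135}{-2676654620523} = \left(-17523135\right) \left(- \frac{1}{2676654620523}\right) = \frac{1947015}{297406068947}$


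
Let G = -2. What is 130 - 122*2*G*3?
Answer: 1594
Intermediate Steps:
130 - 122*2*G*3 = 130 - 122*2*(-2)*3 = 130 - (-488)*3 = 130 - 122*(-12) = 130 + 1464 = 1594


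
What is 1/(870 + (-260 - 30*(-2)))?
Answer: 1/670 ≈ 0.0014925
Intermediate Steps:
1/(870 + (-260 - 30*(-2))) = 1/(870 + (-260 + 60)) = 1/(870 - 200) = 1/670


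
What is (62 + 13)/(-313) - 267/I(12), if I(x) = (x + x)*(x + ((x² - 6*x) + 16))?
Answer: -87857/250400 ≈ -0.35087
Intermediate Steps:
I(x) = 2*x*(16 + x² - 5*x) (I(x) = (2*x)*(x + (16 + x² - 6*x)) = (2*x)*(16 + x² - 5*x) = 2*x*(16 + x² - 5*x))
(62 + 13)/(-313) - 267/I(12) = (62 + 13)/(-313) - 267*1/(24*(16 + 12² - 5*12)) = 75*(-1/313) - 267*1/(24*(16 + 144 - 60)) = -75/313 - 267/(2*12*100) = -75/313 - 267/2400 = -75/313 - 267*1/2400 = -75/313 - 89/800 = -87857/250400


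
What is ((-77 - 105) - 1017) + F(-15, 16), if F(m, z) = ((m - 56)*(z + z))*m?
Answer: 32881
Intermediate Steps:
F(m, z) = 2*m*z*(-56 + m) (F(m, z) = ((-56 + m)*(2*z))*m = (2*z*(-56 + m))*m = 2*m*z*(-56 + m))
((-77 - 105) - 1017) + F(-15, 16) = ((-77 - 105) - 1017) + 2*(-15)*16*(-56 - 15) = (-182 - 1017) + 2*(-15)*16*(-71) = -1199 + 34080 = 32881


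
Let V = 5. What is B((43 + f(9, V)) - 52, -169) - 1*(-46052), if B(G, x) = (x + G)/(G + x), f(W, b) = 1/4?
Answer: 46053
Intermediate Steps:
f(W, b) = ¼
B(G, x) = 1 (B(G, x) = (G + x)/(G + x) = 1)
B((43 + f(9, V)) - 52, -169) - 1*(-46052) = 1 - 1*(-46052) = 1 + 46052 = 46053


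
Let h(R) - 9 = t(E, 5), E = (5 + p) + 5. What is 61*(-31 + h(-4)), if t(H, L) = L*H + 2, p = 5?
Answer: 3355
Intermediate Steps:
E = 15 (E = (5 + 5) + 5 = 10 + 5 = 15)
t(H, L) = 2 + H*L (t(H, L) = H*L + 2 = 2 + H*L)
h(R) = 86 (h(R) = 9 + (2 + 15*5) = 9 + (2 + 75) = 9 + 77 = 86)
61*(-31 + h(-4)) = 61*(-31 + 86) = 61*55 = 3355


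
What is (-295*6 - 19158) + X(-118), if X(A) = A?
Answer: -21046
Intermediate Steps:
(-295*6 - 19158) + X(-118) = (-295*6 - 19158) - 118 = (-1770 - 19158) - 118 = -20928 - 118 = -21046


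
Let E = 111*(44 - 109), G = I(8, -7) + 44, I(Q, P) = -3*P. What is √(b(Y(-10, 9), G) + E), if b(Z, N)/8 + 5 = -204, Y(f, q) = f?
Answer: I*√8887 ≈ 94.271*I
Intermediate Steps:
G = 65 (G = -3*(-7) + 44 = 21 + 44 = 65)
E = -7215 (E = 111*(-65) = -7215)
b(Z, N) = -1672 (b(Z, N) = -40 + 8*(-204) = -40 - 1632 = -1672)
√(b(Y(-10, 9), G) + E) = √(-1672 - 7215) = √(-8887) = I*√8887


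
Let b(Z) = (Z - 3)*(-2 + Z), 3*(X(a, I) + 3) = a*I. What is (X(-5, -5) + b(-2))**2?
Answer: 5776/9 ≈ 641.78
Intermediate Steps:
X(a, I) = -3 + I*a/3 (X(a, I) = -3 + (a*I)/3 = -3 + (I*a)/3 = -3 + I*a/3)
b(Z) = (-3 + Z)*(-2 + Z)
(X(-5, -5) + b(-2))**2 = ((-3 + (1/3)*(-5)*(-5)) + (6 + (-2)**2 - 5*(-2)))**2 = ((-3 + 25/3) + (6 + 4 + 10))**2 = (16/3 + 20)**2 = (76/3)**2 = 5776/9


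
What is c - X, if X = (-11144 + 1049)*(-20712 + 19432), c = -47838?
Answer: -12969438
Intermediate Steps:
X = 12921600 (X = -10095*(-1280) = 12921600)
c - X = -47838 - 1*12921600 = -47838 - 12921600 = -12969438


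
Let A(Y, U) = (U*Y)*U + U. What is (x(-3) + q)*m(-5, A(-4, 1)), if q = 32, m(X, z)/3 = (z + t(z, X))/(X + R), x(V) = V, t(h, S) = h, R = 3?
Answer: 261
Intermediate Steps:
A(Y, U) = U + Y*U² (A(Y, U) = Y*U² + U = U + Y*U²)
m(X, z) = 6*z/(3 + X) (m(X, z) = 3*((z + z)/(X + 3)) = 3*((2*z)/(3 + X)) = 3*(2*z/(3 + X)) = 6*z/(3 + X))
(x(-3) + q)*m(-5, A(-4, 1)) = (-3 + 32)*(6*(1*(1 + 1*(-4)))/(3 - 5)) = 29*(6*(1*(1 - 4))/(-2)) = 29*(6*(1*(-3))*(-½)) = 29*(6*(-3)*(-½)) = 29*9 = 261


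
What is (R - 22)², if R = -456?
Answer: 228484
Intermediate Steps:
(R - 22)² = (-456 - 22)² = (-478)² = 228484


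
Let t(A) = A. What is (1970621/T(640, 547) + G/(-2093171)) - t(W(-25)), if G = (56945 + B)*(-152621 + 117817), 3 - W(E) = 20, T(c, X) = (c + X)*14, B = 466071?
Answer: 307214446117669/34784315678 ≈ 8832.0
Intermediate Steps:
T(c, X) = 14*X + 14*c (T(c, X) = (X + c)*14 = 14*X + 14*c)
W(E) = -17 (W(E) = 3 - 1*20 = 3 - 20 = -17)
G = -18203048864 (G = (56945 + 466071)*(-152621 + 117817) = 523016*(-34804) = -18203048864)
(1970621/T(640, 547) + G/(-2093171)) - t(W(-25)) = (1970621/(14*547 + 14*640) - 18203048864/(-2093171)) - 1*(-17) = (1970621/(7658 + 8960) - 18203048864*(-1/2093171)) + 17 = (1970621/16618 + 18203048864/2093171) + 17 = 306623112751143/34784315678 + 17 = 307214446117669/34784315678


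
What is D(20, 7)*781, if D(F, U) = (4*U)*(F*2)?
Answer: 874720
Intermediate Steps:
D(F, U) = 8*F*U (D(F, U) = (4*U)*(2*F) = 8*F*U)
D(20, 7)*781 = (8*20*7)*781 = 1120*781 = 874720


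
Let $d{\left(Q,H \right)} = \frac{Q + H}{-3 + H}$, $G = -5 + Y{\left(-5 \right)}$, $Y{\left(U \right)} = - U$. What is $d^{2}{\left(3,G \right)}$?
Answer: $1$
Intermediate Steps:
$G = 0$ ($G = -5 - -5 = -5 + 5 = 0$)
$d{\left(Q,H \right)} = \frac{H + Q}{-3 + H}$
$d^{2}{\left(3,G \right)} = \left(\frac{0 + 3}{-3 + 0}\right)^{2} = \left(\frac{1}{-3} \cdot 3\right)^{2} = \left(\left(- \frac{1}{3}\right) 3\right)^{2} = \left(-1\right)^{2} = 1$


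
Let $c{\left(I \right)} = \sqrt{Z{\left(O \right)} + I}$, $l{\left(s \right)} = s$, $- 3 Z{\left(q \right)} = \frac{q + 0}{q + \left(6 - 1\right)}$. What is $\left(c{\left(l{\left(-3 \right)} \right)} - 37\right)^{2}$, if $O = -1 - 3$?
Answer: $\frac{\left(111 - i \sqrt{15}\right)^{2}}{9} \approx 1367.3 - 95.534 i$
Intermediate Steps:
$O = -4$ ($O = -1 - 3 = -4$)
$Z{\left(q \right)} = - \frac{q}{3 \left(5 + q\right)}$ ($Z{\left(q \right)} = - \frac{\left(q + 0\right) \frac{1}{q + \left(6 - 1\right)}}{3} = - \frac{q \frac{1}{q + 5}}{3} = - \frac{q \frac{1}{5 + q}}{3} = - \frac{q}{3 \left(5 + q\right)}$)
$c{\left(I \right)} = \sqrt{\frac{4}{3} + I}$ ($c{\left(I \right)} = \sqrt{\left(-1\right) \left(-4\right) \frac{1}{15 + 3 \left(-4\right)} + I} = \sqrt{\left(-1\right) \left(-4\right) \frac{1}{15 - 12} + I} = \sqrt{\left(-1\right) \left(-4\right) \frac{1}{3} + I} = \sqrt{\frac{4}{3} + I}$)
$\left(c{\left(l{\left(-3 \right)} \right)} - 37\right)^{2} = \left(\frac{\sqrt{12 + 9 \left(-3\right)}}{3} - 37\right)^{2} = \left(\frac{\sqrt{12 - 27}}{3} - 37\right)^{2} = \left(\frac{\sqrt{-15}}{3} - 37\right)^{2} = \left(\frac{i \sqrt{15}}{3} - 37\right)^{2} = \left(-37 + \frac{i \sqrt{15}}{3}\right)^{2}$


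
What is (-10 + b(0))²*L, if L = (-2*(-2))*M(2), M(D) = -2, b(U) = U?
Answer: -800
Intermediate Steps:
L = -8 (L = -2*(-2)*(-2) = 4*(-2) = -8)
(-10 + b(0))²*L = (-10 + 0)²*(-8) = (-10)²*(-8) = 100*(-8) = -800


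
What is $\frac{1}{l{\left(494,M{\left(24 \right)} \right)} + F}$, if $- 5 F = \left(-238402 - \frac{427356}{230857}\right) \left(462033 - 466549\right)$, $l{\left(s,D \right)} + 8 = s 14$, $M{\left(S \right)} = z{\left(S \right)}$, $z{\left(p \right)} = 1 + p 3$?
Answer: $- \frac{230857}{49708002356028} \approx -4.6443 \cdot 10^{-9}$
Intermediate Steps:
$z{\left(p \right)} = 1 + 3 p$
$M{\left(S \right)} = 1 + 3 S$
$l{\left(s,D \right)} = -8 + 14 s$ ($l{\left(s,D \right)} = -8 + s 14 = -8 + 14 s$)
$F = - \frac{49709597116184}{230857}$ ($F = - \frac{\left(-238402 - \frac{427356}{230857}\right) \left(462033 - 466549\right)}{5} = - \frac{\left(-238402 - \frac{427356}{230857}\right) \left(-4516\right)}{5} = - \frac{\left(- \frac{55037197870}{230857}\right) \left(-4516\right)}{5} = \left(- \frac{1}{5}\right) \frac{248547985580920}{230857} = - \frac{49709597116184}{230857} \approx -2.1533 \cdot 10^{8}$)
$\frac{1}{l{\left(494,M{\left(24 \right)} \right)} + F} = \frac{1}{\left(-8 + 14 \cdot 494\right) - \frac{49709597116184}{230857}} = \frac{1}{\left(-8 + 6916\right) - \frac{49709597116184}{230857}} = \frac{1}{6908 - \frac{49709597116184}{230857}} = \frac{1}{- \frac{49708002356028}{230857}} = - \frac{230857}{49708002356028}$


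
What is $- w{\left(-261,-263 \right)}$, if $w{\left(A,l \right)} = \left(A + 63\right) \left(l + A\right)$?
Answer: $-103752$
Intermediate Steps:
$w{\left(A,l \right)} = \left(63 + A\right) \left(A + l\right)$
$- w{\left(-261,-263 \right)} = - (\left(-261\right)^{2} + 63 \left(-261\right) + 63 \left(-263\right) - -68643) = - (68121 - 16443 - 16569 + 68643) = \left(-1\right) 103752 = -103752$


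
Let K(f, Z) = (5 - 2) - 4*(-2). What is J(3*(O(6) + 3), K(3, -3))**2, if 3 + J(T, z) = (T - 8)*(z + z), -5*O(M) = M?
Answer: 90601/25 ≈ 3624.0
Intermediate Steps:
O(M) = -M/5
K(f, Z) = 11 (K(f, Z) = 3 + 8 = 11)
J(T, z) = -3 + 2*z*(-8 + T) (J(T, z) = -3 + (T - 8)*(z + z) = -3 + (-8 + T)*(2*z) = -3 + 2*z*(-8 + T))
J(3*(O(6) + 3), K(3, -3))**2 = (-3 - 16*11 + 2*(3*(-1/5*6 + 3))*11)**2 = (-3 - 176 + 2*(3*(-6/5 + 3))*11)**2 = (-3 - 176 + 2*(3*(9/5))*11)**2 = (-3 - 176 + 2*(27/5)*11)**2 = (-3 - 176 + 594/5)**2 = (-301/5)**2 = 90601/25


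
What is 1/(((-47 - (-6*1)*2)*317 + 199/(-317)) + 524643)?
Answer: 317/162794517 ≈ 1.9472e-6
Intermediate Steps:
1/(((-47 - (-6*1)*2)*317 + 199/(-317)) + 524643) = 1/(((-47 - (-6)*2)*317 + 199*(-1/317)) + 524643) = 1/(((-47 - 1*(-12))*317 - 199/317) + 524643) = 1/(((-47 + 12)*317 - 199/317) + 524643) = 1/((-35*317 - 199/317) + 524643) = 1/((-11095 - 199/317) + 524643) = 1/(-3517314/317 + 524643) = 1/(162794517/317) = 317/162794517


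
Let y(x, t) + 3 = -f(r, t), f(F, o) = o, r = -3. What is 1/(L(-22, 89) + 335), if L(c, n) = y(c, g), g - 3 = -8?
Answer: 1/337 ≈ 0.0029674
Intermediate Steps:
g = -5 (g = 3 - 8 = -5)
y(x, t) = -3 - t
L(c, n) = 2 (L(c, n) = -3 - 1*(-5) = -3 + 5 = 2)
1/(L(-22, 89) + 335) = 1/(2 + 335) = 1/337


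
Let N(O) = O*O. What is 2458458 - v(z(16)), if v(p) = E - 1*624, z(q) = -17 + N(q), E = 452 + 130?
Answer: 2458500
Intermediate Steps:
E = 582
N(O) = O²
z(q) = -17 + q²
v(p) = -42 (v(p) = 582 - 1*624 = 582 - 624 = -42)
2458458 - v(z(16)) = 2458458 - 1*(-42) = 2458458 + 42 = 2458500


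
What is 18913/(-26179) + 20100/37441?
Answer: -181923733/980167939 ≈ -0.18560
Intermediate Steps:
18913/(-26179) + 20100/37441 = 18913*(-1/26179) + 20100*(1/37441) = -18913/26179 + 20100/37441 = -181923733/980167939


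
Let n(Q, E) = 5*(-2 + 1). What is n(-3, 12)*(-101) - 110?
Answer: 395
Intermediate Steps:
n(Q, E) = -5 (n(Q, E) = 5*(-1) = -5)
n(-3, 12)*(-101) - 110 = -5*(-101) - 110 = 505 - 110 = 395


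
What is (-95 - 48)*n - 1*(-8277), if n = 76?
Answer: -2591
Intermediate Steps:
(-95 - 48)*n - 1*(-8277) = (-95 - 48)*76 - 1*(-8277) = -143*76 + 8277 = -10868 + 8277 = -2591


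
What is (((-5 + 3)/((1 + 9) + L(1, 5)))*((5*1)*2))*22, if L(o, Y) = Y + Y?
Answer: -22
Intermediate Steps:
L(o, Y) = 2*Y
(((-5 + 3)/((1 + 9) + L(1, 5)))*((5*1)*2))*22 = (((-5 + 3)/((1 + 9) + 2*5))*((5*1)*2))*22 = ((-2/(10 + 10))*(5*2))*22 = (-2/20*10)*22 = (-2*1/20*10)*22 = -1/10*10*22 = -1*22 = -22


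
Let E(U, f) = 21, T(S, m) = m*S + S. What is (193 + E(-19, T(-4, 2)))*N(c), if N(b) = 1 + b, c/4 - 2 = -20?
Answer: -15194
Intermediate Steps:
c = -72 (c = 8 + 4*(-20) = 8 - 80 = -72)
T(S, m) = S + S*m (T(S, m) = S*m + S = S + S*m)
(193 + E(-19, T(-4, 2)))*N(c) = (193 + 21)*(1 - 72) = 214*(-71) = -15194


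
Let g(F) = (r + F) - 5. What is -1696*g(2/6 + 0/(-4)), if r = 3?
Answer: 8480/3 ≈ 2826.7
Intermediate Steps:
g(F) = -2 + F (g(F) = (3 + F) - 5 = -2 + F)
-1696*g(2/6 + 0/(-4)) = -1696*(-2 + (2/6 + 0/(-4))) = -1696*(-2 + (2*(⅙) + 0*(-¼))) = -1696*(-2 + (⅓ + 0)) = -1696*(-2 + ⅓) = -1696*(-5/3) = 8480/3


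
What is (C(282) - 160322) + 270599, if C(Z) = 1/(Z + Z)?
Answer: 62196229/564 ≈ 1.1028e+5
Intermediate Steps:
C(Z) = 1/(2*Z)
(C(282) - 160322) + 270599 = ((1/2)/282 - 160322) + 270599 = ((1/2)*(1/282) - 160322) + 270599 = (1/564 - 160322) + 270599 = -90421607/564 + 270599 = 62196229/564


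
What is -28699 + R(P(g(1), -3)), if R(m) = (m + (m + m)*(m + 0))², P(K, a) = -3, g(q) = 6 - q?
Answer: -28474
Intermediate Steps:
R(m) = (m + 2*m²)² (R(m) = (m + (2*m)*m)² = (m + 2*m²)²)
-28699 + R(P(g(1), -3)) = -28699 + (-3)²*(1 + 2*(-3))² = -28699 + 9*(1 - 6)² = -28699 + 9*(-5)² = -28699 + 9*25 = -28699 + 225 = -28474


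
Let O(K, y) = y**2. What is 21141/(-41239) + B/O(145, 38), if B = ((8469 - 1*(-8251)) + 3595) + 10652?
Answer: 1246520509/59549116 ≈ 20.933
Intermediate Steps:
B = 30967 (B = ((8469 + 8251) + 3595) + 10652 = (16720 + 3595) + 10652 = 20315 + 10652 = 30967)
21141/(-41239) + B/O(145, 38) = 21141/(-41239) + 30967/(38**2) = 21141*(-1/41239) + 30967/1444 = -21141/41239 + 30967*(1/1444) = -21141/41239 + 30967/1444 = 1246520509/59549116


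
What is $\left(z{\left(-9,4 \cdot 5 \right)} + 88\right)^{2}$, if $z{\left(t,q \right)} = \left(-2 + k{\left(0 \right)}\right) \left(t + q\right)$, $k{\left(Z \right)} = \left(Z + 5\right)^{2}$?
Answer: $116281$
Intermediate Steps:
$k{\left(Z \right)} = \left(5 + Z\right)^{2}$
$z{\left(t,q \right)} = 23 q + 23 t$ ($z{\left(t,q \right)} = \left(-2 + \left(5 + 0\right)^{2}\right) \left(t + q\right) = \left(-2 + 5^{2}\right) \left(q + t\right) = \left(-2 + 25\right) \left(q + t\right) = 23 \left(q + t\right) = 23 q + 23 t$)
$\left(z{\left(-9,4 \cdot 5 \right)} + 88\right)^{2} = \left(\left(23 \cdot 4 \cdot 5 + 23 \left(-9\right)\right) + 88\right)^{2} = \left(\left(23 \cdot 20 - 207\right) + 88\right)^{2} = \left(\left(460 - 207\right) + 88\right)^{2} = \left(253 + 88\right)^{2} = 341^{2} = 116281$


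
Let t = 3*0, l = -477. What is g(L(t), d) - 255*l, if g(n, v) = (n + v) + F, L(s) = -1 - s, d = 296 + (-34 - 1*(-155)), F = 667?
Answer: 122718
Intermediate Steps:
t = 0
d = 417 (d = 296 + (-34 + 155) = 296 + 121 = 417)
g(n, v) = 667 + n + v (g(n, v) = (n + v) + 667 = 667 + n + v)
g(L(t), d) - 255*l = (667 + (-1 - 1*0) + 417) - 255*(-477) = (667 + (-1 + 0) + 417) + 121635 = (667 - 1 + 417) + 121635 = 1083 + 121635 = 122718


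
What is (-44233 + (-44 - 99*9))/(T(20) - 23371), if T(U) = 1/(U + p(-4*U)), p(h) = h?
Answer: 2710080/1402261 ≈ 1.9326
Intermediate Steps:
T(U) = -1/(3*U) (T(U) = 1/(U - 4*U) = 1/(-3*U) = -1/(3*U))
(-44233 + (-44 - 99*9))/(T(20) - 23371) = (-44233 + (-44 - 99*9))/(-1/3/20 - 23371) = (-44233 + (-44 - 891))/(-1/3*1/20 - 23371) = (-44233 - 935)/(-1/60 - 23371) = -45168/(-1402261/60) = -45168*(-60/1402261) = 2710080/1402261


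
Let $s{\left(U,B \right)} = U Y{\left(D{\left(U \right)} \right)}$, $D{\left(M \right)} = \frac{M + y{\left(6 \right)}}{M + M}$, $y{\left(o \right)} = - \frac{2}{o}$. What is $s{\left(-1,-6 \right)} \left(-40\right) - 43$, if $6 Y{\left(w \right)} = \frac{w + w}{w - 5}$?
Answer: $- \frac{1757}{39} \approx -45.051$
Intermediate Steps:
$D{\left(M \right)} = \frac{- \frac{1}{3} + M}{2 M}$ ($D{\left(M \right)} = \frac{M - \frac{2}{6}}{M + M} = \frac{M - \frac{1}{3}}{2 M} = \left(M - \frac{1}{3}\right) \frac{1}{2 M} = \left(- \frac{1}{3} + M\right) \frac{1}{2 M} = \frac{- \frac{1}{3} + M}{2 M}$)
$Y{\left(w \right)} = \frac{w}{3 \left(-5 + w\right)}$ ($Y{\left(w \right)} = \frac{\left(w + w\right) \frac{1}{w - 5}}{6} = \frac{2 w \frac{1}{-5 + w}}{6} = \frac{w}{3 \left(-5 + w\right)}$)
$s{\left(U,B \right)} = \frac{-1 + 3 U}{18 \left(-5 + \frac{-1 + 3 U}{6 U}\right)}$ ($s{\left(U,B \right)} = U \frac{\frac{1}{6} \frac{1}{U} \left(-1 + 3 U\right)}{3 \left(-5 + \frac{-1 + 3 U}{6 U}\right)} = U \frac{-1 + 3 U}{18 U \left(-5 + \frac{-1 + 3 U}{6 U}\right)} = \frac{-1 + 3 U}{18 \left(-5 + \frac{-1 + 3 U}{6 U}\right)}$)
$s{\left(-1,-6 \right)} \left(-40\right) - 43 = \frac{1}{3} \left(-1\right) \frac{1}{1 + 27 \left(-1\right)} \left(1 - -3\right) \left(-40\right) - 43 = \frac{1}{3} \left(-1\right) \frac{1}{1 - 27} \left(1 + 3\right) \left(-40\right) - 43 = \frac{1}{3} \left(-1\right) \frac{1}{-26} \cdot 4 \left(-40\right) - 43 = \frac{1}{3} \left(-1\right) \left(- \frac{1}{26}\right) 4 \left(-40\right) - 43 = \frac{2}{39} \left(-40\right) - 43 = - \frac{80}{39} - 43 = - \frac{1757}{39}$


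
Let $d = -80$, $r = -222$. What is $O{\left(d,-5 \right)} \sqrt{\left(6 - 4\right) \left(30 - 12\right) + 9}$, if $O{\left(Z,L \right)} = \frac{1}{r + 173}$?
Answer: $- \frac{3 \sqrt{5}}{49} \approx -0.1369$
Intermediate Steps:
$O{\left(Z,L \right)} = - \frac{1}{49}$ ($O{\left(Z,L \right)} = \frac{1}{-222 + 173} = \frac{1}{-49} = - \frac{1}{49}$)
$O{\left(d,-5 \right)} \sqrt{\left(6 - 4\right) \left(30 - 12\right) + 9} = - \frac{\sqrt{\left(6 - 4\right) \left(30 - 12\right) + 9}}{49} = - \frac{\sqrt{2 \cdot 18 + 9}}{49} = - \frac{\sqrt{36 + 9}}{49} = - \frac{\sqrt{45}}{49} = - \frac{3 \sqrt{5}}{49}$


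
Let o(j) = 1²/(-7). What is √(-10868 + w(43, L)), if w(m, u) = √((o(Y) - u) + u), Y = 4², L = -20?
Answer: √(-532532 + 7*I*√7)/7 ≈ 0.0018128 + 104.25*I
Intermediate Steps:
Y = 16
o(j) = -⅐ (o(j) = 1*(-⅐) = -⅐)
w(m, u) = I*√7/7 (w(m, u) = √((-⅐ - u) + u) = √(-⅐) = I*√7/7)
√(-10868 + w(43, L)) = √(-10868 + I*√7/7)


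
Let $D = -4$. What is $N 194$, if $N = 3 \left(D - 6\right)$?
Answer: $-5820$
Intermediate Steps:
$N = -30$ ($N = 3 \left(-4 - 6\right) = 3 \left(-10\right) = -30$)
$N 194 = \left(-30\right) 194 = -5820$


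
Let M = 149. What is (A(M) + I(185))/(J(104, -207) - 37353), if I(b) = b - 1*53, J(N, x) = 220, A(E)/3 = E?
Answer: -579/37133 ≈ -0.015593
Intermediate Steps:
A(E) = 3*E
I(b) = -53 + b (I(b) = b - 53 = -53 + b)
(A(M) + I(185))/(J(104, -207) - 37353) = (3*149 + (-53 + 185))/(220 - 37353) = (447 + 132)/(-37133) = 579*(-1/37133) = -579/37133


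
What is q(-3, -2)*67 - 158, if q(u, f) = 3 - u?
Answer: 244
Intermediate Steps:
q(-3, -2)*67 - 158 = (3 - 1*(-3))*67 - 158 = (3 + 3)*67 - 158 = 6*67 - 158 = 402 - 158 = 244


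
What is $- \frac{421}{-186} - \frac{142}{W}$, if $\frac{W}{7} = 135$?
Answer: $\frac{123811}{58590} \approx 2.1132$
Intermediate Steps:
$W = 945$ ($W = 7 \cdot 135 = 945$)
$- \frac{421}{-186} - \frac{142}{W} = - \frac{421}{-186} - \frac{142}{945} = \left(-421\right) \left(- \frac{1}{186}\right) - \frac{142}{945} = \frac{421}{186} - \frac{142}{945} = \frac{123811}{58590}$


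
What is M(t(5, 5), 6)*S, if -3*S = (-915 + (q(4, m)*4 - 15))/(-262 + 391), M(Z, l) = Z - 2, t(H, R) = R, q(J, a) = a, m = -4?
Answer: 22/3 ≈ 7.3333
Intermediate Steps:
M(Z, l) = -2 + Z
S = 22/9 (S = -(-915 + (-4*4 - 15))/(3*(-262 + 391)) = -(-915 + (-16 - 15))/(3*129) = -(-915 - 31)/(3*129) = -(-946)/(3*129) = -⅓*(-22/3) = 22/9 ≈ 2.4444)
M(t(5, 5), 6)*S = (-2 + 5)*(22/9) = 3*(22/9) = 22/3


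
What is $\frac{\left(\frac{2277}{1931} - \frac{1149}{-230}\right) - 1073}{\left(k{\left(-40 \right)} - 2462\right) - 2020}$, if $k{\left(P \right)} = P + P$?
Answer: $\frac{473809061}{2026121060} \approx 0.23385$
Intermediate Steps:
$k{\left(P \right)} = 2 P$
$\frac{\left(\frac{2277}{1931} - \frac{1149}{-230}\right) - 1073}{\left(k{\left(-40 \right)} - 2462\right) - 2020} = \frac{\left(\frac{2277}{1931} - \frac{1149}{-230}\right) - 1073}{\left(2 \left(-40\right) - 2462\right) - 2020} = \frac{\left(2277 \cdot \frac{1}{1931} - - \frac{1149}{230}\right) - 1073}{\left(-80 - 2462\right) - 2020} = \frac{\left(\frac{2277}{1931} + \frac{1149}{230}\right) - 1073}{-2542 - 2020} = \frac{\frac{2742429}{444130} - 1073}{-4562} = \left(- \frac{473809061}{444130}\right) \left(- \frac{1}{4562}\right) = \frac{473809061}{2026121060}$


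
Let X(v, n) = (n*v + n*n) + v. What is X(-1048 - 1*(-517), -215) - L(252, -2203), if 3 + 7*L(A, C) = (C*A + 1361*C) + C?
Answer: 4674658/7 ≈ 6.6781e+5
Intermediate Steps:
L(A, C) = -3/7 + 1362*C/7 + A*C/7 (L(A, C) = -3/7 + ((C*A + 1361*C) + C)/7 = -3/7 + ((A*C + 1361*C) + C)/7 = -3/7 + ((1361*C + A*C) + C)/7 = -3/7 + (1362*C + A*C)/7 = -3/7 + (1362*C/7 + A*C/7) = -3/7 + 1362*C/7 + A*C/7)
X(v, n) = v + n**2 + n*v (X(v, n) = (n*v + n**2) + v = (n**2 + n*v) + v = v + n**2 + n*v)
X(-1048 - 1*(-517), -215) - L(252, -2203) = ((-1048 - 1*(-517)) + (-215)**2 - 215*(-1048 - 1*(-517))) - (-3/7 + (1362/7)*(-2203) + (1/7)*252*(-2203)) = ((-1048 + 517) + 46225 - 215*(-1048 + 517)) - (-3/7 - 3000486/7 - 79308) = (-531 + 46225 - 215*(-531)) - 1*(-3555645/7) = (-531 + 46225 + 114165) + 3555645/7 = 159859 + 3555645/7 = 4674658/7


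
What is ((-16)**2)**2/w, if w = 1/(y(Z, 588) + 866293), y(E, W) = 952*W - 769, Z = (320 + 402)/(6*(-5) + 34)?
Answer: 93408460800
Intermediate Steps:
Z = 361/2 (Z = 722/(-30 + 34) = 722/4 = 722*(1/4) = 361/2 ≈ 180.50)
y(E, W) = -769 + 952*W
w = 1/1425300 (w = 1/((-769 + 952*588) + 866293) = 1/((-769 + 559776) + 866293) = 1/(559007 + 866293) = 1/1425300 ≈ 7.0161e-7)
((-16)**2)**2/w = ((-16)**2)**2/(1/1425300) = 256**2*1425300 = 65536*1425300 = 93408460800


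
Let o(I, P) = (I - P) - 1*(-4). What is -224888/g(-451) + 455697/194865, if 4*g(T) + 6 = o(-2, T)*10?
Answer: -1312345661/6678555 ≈ -196.50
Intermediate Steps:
o(I, P) = 4 + I - P (o(I, P) = (I - P) + 4 = 4 + I - P)
g(T) = 7/2 - 5*T/2 (g(T) = -3/2 + ((4 - 2 - T)*10)/4 = -3/2 + ((2 - T)*10)/4 = -3/2 + (20 - 10*T)/4 = -3/2 + (5 - 5*T/2) = 7/2 - 5*T/2)
-224888/g(-451) + 455697/194865 = -224888/(7/2 - 5/2*(-451)) + 455697/194865 = -224888/(7/2 + 2255/2) + 455697*(1/194865) = -224888/1131 + 13809/5905 = -1312345661/6678555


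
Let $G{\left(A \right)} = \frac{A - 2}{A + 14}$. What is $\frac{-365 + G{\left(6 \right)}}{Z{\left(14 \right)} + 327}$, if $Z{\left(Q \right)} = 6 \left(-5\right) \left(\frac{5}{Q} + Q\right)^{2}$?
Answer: $\frac{59584}{956615} \approx 0.062286$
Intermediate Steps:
$G{\left(A \right)} = \frac{-2 + A}{14 + A}$
$Z{\left(Q \right)} = - 30 \left(Q + \frac{5}{Q}\right)^{2}$
$\frac{-365 + G{\left(6 \right)}}{Z{\left(14 \right)} + 327} = \frac{-365 + \frac{-2 + 6}{14 + 6}}{- \frac{30 \left(5 + 14^{2}\right)^{2}}{196} + 327} = \frac{-365 + \frac{1}{20} \cdot 4}{\left(-30\right) \frac{1}{196} \left(5 + 196\right)^{2} + 327} = \frac{-365 + \frac{1}{20} \cdot 4}{\left(-30\right) \frac{1}{196} \cdot 201^{2} + 327} = \frac{-365 + \frac{1}{5}}{\left(-30\right) \frac{1}{196} \cdot 40401 + 327} = - \frac{1824}{5 \left(- \frac{606015}{98} + 327\right)} = - \frac{1824}{5 \left(- \frac{573969}{98}\right)} = \left(- \frac{1824}{5}\right) \left(- \frac{98}{573969}\right) = \frac{59584}{956615}$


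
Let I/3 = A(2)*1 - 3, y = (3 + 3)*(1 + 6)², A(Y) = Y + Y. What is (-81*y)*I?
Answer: -71442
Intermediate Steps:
A(Y) = 2*Y
y = 294 (y = 6*7² = 6*49 = 294)
I = 3 (I = 3*((2*2)*1 - 3) = 3*(4*1 - 3) = 3*(4 - 3) = 3*1 = 3)
(-81*y)*I = -81*294*3 = -23814*3 = -71442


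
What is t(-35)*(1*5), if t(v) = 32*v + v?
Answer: -5775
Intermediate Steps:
t(v) = 33*v
t(-35)*(1*5) = (33*(-35))*(1*5) = -1155*5 = -5775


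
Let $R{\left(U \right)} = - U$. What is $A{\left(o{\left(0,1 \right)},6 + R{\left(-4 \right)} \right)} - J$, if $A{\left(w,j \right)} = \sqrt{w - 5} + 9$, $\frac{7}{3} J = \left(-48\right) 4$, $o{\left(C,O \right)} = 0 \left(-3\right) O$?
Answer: $\frac{639}{7} + i \sqrt{5} \approx 91.286 + 2.2361 i$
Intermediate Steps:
$o{\left(C,O \right)} = 0$ ($o{\left(C,O \right)} = 0 O = 0$)
$J = - \frac{576}{7}$ ($J = \frac{3 \left(\left(-48\right) 4\right)}{7} = \frac{3}{7} \left(-192\right) = - \frac{576}{7} \approx -82.286$)
$A{\left(w,j \right)} = 9 + \sqrt{-5 + w}$ ($A{\left(w,j \right)} = \sqrt{-5 + w} + 9 = 9 + \sqrt{-5 + w}$)
$A{\left(o{\left(0,1 \right)},6 + R{\left(-4 \right)} \right)} - J = \left(9 + \sqrt{-5 + 0}\right) - - \frac{576}{7} = \left(9 + \sqrt{-5}\right) + \frac{576}{7} = \left(9 + i \sqrt{5}\right) + \frac{576}{7} = \frac{639}{7} + i \sqrt{5}$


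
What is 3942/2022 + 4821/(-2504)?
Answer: 20451/843848 ≈ 0.024235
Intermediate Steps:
3942/2022 + 4821/(-2504) = 3942*(1/2022) + 4821*(-1/2504) = 657/337 - 4821/2504 = 20451/843848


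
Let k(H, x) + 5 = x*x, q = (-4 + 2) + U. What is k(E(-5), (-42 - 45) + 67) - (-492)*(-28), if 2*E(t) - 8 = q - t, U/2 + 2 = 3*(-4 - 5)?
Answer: -13381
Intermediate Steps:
U = -58 (U = -4 + 2*(3*(-4 - 5)) = -4 + 2*(3*(-9)) = -4 + 2*(-27) = -4 - 54 = -58)
q = -60 (q = (-4 + 2) - 58 = -2 - 58 = -60)
E(t) = -26 - t/2 (E(t) = 4 + (-60 - t)/2 = 4 + (-30 - t/2) = -26 - t/2)
k(H, x) = -5 + x**2 (k(H, x) = -5 + x*x = -5 + x**2)
k(E(-5), (-42 - 45) + 67) - (-492)*(-28) = (-5 + ((-42 - 45) + 67)**2) - (-492)*(-28) = (-5 + (-87 + 67)**2) - 1*13776 = (-5 + (-20)**2) - 13776 = (-5 + 400) - 13776 = 395 - 13776 = -13381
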